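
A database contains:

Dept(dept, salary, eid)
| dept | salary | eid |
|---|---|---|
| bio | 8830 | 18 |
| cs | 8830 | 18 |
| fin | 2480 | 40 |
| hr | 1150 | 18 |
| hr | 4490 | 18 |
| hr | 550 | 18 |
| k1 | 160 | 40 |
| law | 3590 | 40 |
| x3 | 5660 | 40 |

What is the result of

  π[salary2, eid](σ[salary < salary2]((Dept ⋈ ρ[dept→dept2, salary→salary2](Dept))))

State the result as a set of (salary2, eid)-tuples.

ρ[dept→dept2, salary→salary2]: schema becomes (dept2, salary2, eid); tuples unchanged.
Dept ⋈ ρ[dept→dept2, salary→salary2](Dept) (natural join on eid): {(bio, 8830, 18, bio, 8830), (bio, 8830, 18, cs, 8830), (bio, 8830, 18, hr, 1150), (bio, 8830, 18, hr, 4490), (bio, 8830, 18, hr, 550), (cs, 8830, 18, bio, 8830), (cs, 8830, 18, cs, 8830), (cs, 8830, 18, hr, 1150), (cs, 8830, 18, hr, 4490), (cs, 8830, 18, hr, 550), (fin, 2480, 40, fin, 2480), (fin, 2480, 40, k1, 160), (fin, 2480, 40, law, 3590), (fin, 2480, 40, x3, 5660), (hr, 1150, 18, bio, 8830), (hr, 1150, 18, cs, 8830), (hr, 1150, 18, hr, 1150), (hr, 1150, 18, hr, 4490), (hr, 1150, 18, hr, 550), (hr, 4490, 18, bio, 8830), (hr, 4490, 18, cs, 8830), (hr, 4490, 18, hr, 1150), (hr, 4490, 18, hr, 4490), (hr, 4490, 18, hr, 550), (hr, 550, 18, bio, 8830), (hr, 550, 18, cs, 8830), (hr, 550, 18, hr, 1150), (hr, 550, 18, hr, 4490), (hr, 550, 18, hr, 550), (k1, 160, 40, fin, 2480), (k1, 160, 40, k1, 160), (k1, 160, 40, law, 3590), (k1, 160, 40, x3, 5660), (law, 3590, 40, fin, 2480), (law, 3590, 40, k1, 160), (law, 3590, 40, law, 3590), (law, 3590, 40, x3, 5660), (x3, 5660, 40, fin, 2480), (x3, 5660, 40, k1, 160), (x3, 5660, 40, law, 3590), (x3, 5660, 40, x3, 5660)}
Filtering on salary < salary2 leaves {(fin, 2480, 40, law, 3590), (fin, 2480, 40, x3, 5660), (hr, 1150, 18, bio, 8830), (hr, 1150, 18, cs, 8830), (hr, 1150, 18, hr, 4490), (hr, 4490, 18, bio, 8830), (hr, 4490, 18, cs, 8830), (hr, 550, 18, bio, 8830), (hr, 550, 18, cs, 8830), (hr, 550, 18, hr, 1150), (hr, 550, 18, hr, 4490), (k1, 160, 40, fin, 2480), (k1, 160, 40, law, 3590), (k1, 160, 40, x3, 5660), (law, 3590, 40, x3, 5660)}.
π[salary2, eid]: project onto (salary2, eid) (9 duplicate(s) eliminated) → {(1150, 18), (2480, 40), (3590, 40), (4490, 18), (5660, 40), (8830, 18)}

{(1150, 18), (2480, 40), (3590, 40), (4490, 18), (5660, 40), (8830, 18)}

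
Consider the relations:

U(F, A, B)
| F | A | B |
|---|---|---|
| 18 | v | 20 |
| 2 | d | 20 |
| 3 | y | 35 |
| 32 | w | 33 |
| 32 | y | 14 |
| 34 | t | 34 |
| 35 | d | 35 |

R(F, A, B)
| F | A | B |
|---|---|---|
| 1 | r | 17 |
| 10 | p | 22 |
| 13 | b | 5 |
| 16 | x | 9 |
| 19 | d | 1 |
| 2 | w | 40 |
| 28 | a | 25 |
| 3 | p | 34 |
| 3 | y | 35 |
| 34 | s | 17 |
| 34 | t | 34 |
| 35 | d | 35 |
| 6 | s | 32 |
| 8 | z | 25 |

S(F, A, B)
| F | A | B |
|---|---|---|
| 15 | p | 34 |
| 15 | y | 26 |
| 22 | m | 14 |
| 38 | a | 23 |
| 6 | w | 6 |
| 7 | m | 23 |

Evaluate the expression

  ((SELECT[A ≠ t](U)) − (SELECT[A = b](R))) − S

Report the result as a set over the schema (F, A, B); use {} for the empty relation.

Apply σ_{A ≠ t}; surviving tuples: {(18, v, 20), (2, d, 20), (3, y, 35), (32, w, 33), (32, y, 14), (35, d, 35)}
Apply σ_{A = b}; surviving tuples: {(13, b, 5)}
Difference: {(18, v, 20), (2, d, 20), (3, y, 35), (32, w, 33), (32, y, 14), (35, d, 35)} with {(13, b, 5)} → {(18, v, 20), (2, d, 20), (3, y, 35), (32, w, 33), (32, y, 14), (35, d, 35)}
Difference: {(18, v, 20), (2, d, 20), (3, y, 35), (32, w, 33), (32, y, 14), (35, d, 35)} with {(15, p, 34), (15, y, 26), (22, m, 14), (38, a, 23), (6, w, 6), (7, m, 23)} → {(18, v, 20), (2, d, 20), (3, y, 35), (32, w, 33), (32, y, 14), (35, d, 35)}

{(18, v, 20), (2, d, 20), (3, y, 35), (32, w, 33), (32, y, 14), (35, d, 35)}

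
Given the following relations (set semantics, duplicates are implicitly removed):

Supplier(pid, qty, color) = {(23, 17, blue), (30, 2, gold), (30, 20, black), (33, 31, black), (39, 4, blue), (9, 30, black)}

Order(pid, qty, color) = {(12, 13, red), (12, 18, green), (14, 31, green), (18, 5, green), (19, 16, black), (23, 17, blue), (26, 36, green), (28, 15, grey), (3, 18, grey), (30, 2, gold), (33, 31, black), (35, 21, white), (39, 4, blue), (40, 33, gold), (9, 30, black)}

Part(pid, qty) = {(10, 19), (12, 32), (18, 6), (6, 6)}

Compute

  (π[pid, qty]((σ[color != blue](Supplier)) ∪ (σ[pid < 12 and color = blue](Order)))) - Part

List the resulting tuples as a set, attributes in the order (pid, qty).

Selection color != blue: {(30, 2, gold), (30, 20, black), (33, 31, black), (9, 30, black)}
Selection pid < 12 and color = blue: {}
Union: {(30, 2, gold), (30, 20, black), (33, 31, black), (9, 30, black)} with {} → {(30, 2, gold), (30, 20, black), (33, 31, black), (9, 30, black)}
Projecting to pid, qty: {(30, 2), (30, 20), (33, 31), (9, 30)}
Difference: {(30, 2), (30, 20), (33, 31), (9, 30)} with {(10, 19), (12, 32), (18, 6), (6, 6)} → {(30, 2), (30, 20), (33, 31), (9, 30)}

{(30, 2), (30, 20), (33, 31), (9, 30)}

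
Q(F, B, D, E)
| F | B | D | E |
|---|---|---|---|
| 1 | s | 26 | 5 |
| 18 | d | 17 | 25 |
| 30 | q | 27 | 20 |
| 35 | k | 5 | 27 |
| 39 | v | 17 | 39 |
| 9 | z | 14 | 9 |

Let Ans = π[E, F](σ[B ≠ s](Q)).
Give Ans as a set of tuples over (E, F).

{(20, 30), (25, 18), (27, 35), (39, 39), (9, 9)}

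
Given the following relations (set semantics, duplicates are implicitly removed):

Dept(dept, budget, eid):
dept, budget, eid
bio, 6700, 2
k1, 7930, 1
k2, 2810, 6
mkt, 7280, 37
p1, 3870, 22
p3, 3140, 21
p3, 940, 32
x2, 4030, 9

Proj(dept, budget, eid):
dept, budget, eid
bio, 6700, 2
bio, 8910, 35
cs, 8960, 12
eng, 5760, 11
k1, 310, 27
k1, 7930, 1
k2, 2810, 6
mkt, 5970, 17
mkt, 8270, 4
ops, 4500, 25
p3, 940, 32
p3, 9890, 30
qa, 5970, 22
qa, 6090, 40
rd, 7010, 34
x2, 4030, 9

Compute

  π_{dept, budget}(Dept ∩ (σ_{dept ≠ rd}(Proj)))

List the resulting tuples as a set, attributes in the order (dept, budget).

{(bio, 6700), (k1, 7930), (k2, 2810), (p3, 940), (x2, 4030)}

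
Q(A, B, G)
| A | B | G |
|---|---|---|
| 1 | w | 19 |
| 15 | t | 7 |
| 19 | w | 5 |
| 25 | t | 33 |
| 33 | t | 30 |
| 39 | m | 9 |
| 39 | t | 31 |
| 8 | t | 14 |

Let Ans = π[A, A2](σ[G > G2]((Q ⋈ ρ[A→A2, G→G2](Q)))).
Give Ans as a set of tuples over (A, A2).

ρ[A→A2, G→G2]: schema becomes (A2, B, G2); tuples unchanged.
Natural join on B: {(1, w, 19, 1, 19), (1, w, 19, 19, 5), (15, t, 7, 15, 7), (15, t, 7, 25, 33), (15, t, 7, 33, 30), (15, t, 7, 39, 31), (15, t, 7, 8, 14), (19, w, 5, 1, 19), (19, w, 5, 19, 5), (25, t, 33, 15, 7), (25, t, 33, 25, 33), (25, t, 33, 33, 30), (25, t, 33, 39, 31), (25, t, 33, 8, 14), (33, t, 30, 15, 7), (33, t, 30, 25, 33), (33, t, 30, 33, 30), (33, t, 30, 39, 31), (33, t, 30, 8, 14), (39, m, 9, 39, 9), (39, t, 31, 15, 7), (39, t, 31, 25, 33), (39, t, 31, 33, 30), (39, t, 31, 39, 31), (39, t, 31, 8, 14), (8, t, 14, 15, 7), (8, t, 14, 25, 33), (8, t, 14, 33, 30), (8, t, 14, 39, 31), (8, t, 14, 8, 14)}
σ[G > G2]: keep tuples satisfying G > G2 → {(1, w, 19, 19, 5), (25, t, 33, 15, 7), (25, t, 33, 33, 30), (25, t, 33, 39, 31), (25, t, 33, 8, 14), (33, t, 30, 15, 7), (33, t, 30, 8, 14), (39, t, 31, 15, 7), (39, t, 31, 33, 30), (39, t, 31, 8, 14), (8, t, 14, 15, 7)}
π[A, A2]: project onto (A, A2) → {(1, 19), (25, 15), (25, 33), (25, 39), (25, 8), (33, 15), (33, 8), (39, 15), (39, 33), (39, 8), (8, 15)}

{(1, 19), (25, 15), (25, 33), (25, 39), (25, 8), (33, 15), (33, 8), (39, 15), (39, 33), (39, 8), (8, 15)}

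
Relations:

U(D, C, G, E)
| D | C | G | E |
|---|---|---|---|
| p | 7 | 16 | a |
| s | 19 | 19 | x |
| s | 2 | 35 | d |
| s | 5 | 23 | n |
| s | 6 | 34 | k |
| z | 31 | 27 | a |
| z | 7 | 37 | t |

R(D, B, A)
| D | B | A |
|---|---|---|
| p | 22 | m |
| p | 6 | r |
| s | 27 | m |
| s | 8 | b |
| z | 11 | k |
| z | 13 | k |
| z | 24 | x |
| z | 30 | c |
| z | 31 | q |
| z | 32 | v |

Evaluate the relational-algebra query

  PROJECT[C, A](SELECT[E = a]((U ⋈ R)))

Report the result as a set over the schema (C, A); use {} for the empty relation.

{(31, c), (31, k), (31, q), (31, v), (31, x), (7, m), (7, r)}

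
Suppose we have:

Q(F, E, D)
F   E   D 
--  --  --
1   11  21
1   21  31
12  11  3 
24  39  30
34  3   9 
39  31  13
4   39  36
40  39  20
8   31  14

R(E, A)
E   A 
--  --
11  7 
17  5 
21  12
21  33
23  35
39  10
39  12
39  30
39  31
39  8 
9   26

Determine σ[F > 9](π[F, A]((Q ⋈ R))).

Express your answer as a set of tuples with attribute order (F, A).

Q ⋈ R (natural join on E): {(1, 11, 21, 7), (1, 21, 31, 12), (1, 21, 31, 33), (12, 11, 3, 7), (24, 39, 30, 10), (24, 39, 30, 12), (24, 39, 30, 30), (24, 39, 30, 31), (24, 39, 30, 8), (4, 39, 36, 10), (4, 39, 36, 12), (4, 39, 36, 30), (4, 39, 36, 31), (4, 39, 36, 8), (40, 39, 20, 10), (40, 39, 20, 12), (40, 39, 20, 30), (40, 39, 20, 31), (40, 39, 20, 8)}
Keep only column(s) F, A: {(1, 12), (1, 33), (1, 7), (12, 7), (24, 10), (24, 12), (24, 30), (24, 31), (24, 8), (4, 10), (4, 12), (4, 30), (4, 31), (4, 8), (40, 10), (40, 12), (40, 30), (40, 31), (40, 8)}
Apply σ_{F > 9}; surviving tuples: {(12, 7), (24, 10), (24, 12), (24, 30), (24, 31), (24, 8), (40, 10), (40, 12), (40, 30), (40, 31), (40, 8)}

{(12, 7), (24, 10), (24, 12), (24, 30), (24, 31), (24, 8), (40, 10), (40, 12), (40, 30), (40, 31), (40, 8)}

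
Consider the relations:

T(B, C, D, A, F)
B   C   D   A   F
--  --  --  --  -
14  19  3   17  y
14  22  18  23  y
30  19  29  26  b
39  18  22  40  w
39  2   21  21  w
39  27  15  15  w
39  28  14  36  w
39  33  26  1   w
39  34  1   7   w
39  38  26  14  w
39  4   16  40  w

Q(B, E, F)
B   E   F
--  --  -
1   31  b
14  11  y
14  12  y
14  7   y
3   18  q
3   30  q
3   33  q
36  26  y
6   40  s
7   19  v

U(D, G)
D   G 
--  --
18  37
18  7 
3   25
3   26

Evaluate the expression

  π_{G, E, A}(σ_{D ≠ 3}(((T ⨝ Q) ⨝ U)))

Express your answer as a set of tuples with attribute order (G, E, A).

{(37, 11, 23), (37, 12, 23), (37, 7, 23), (7, 11, 23), (7, 12, 23), (7, 7, 23)}

Natural join on B, F: {(14, 19, 3, 17, y, 11), (14, 19, 3, 17, y, 12), (14, 19, 3, 17, y, 7), (14, 22, 18, 23, y, 11), (14, 22, 18, 23, y, 12), (14, 22, 18, 23, y, 7)}
Natural join on D: {(14, 19, 3, 17, y, 11, 25), (14, 19, 3, 17, y, 11, 26), (14, 19, 3, 17, y, 12, 25), (14, 19, 3, 17, y, 12, 26), (14, 19, 3, 17, y, 7, 25), (14, 19, 3, 17, y, 7, 26), (14, 22, 18, 23, y, 11, 37), (14, 22, 18, 23, y, 11, 7), (14, 22, 18, 23, y, 12, 37), (14, 22, 18, 23, y, 12, 7), (14, 22, 18, 23, y, 7, 37), (14, 22, 18, 23, y, 7, 7)}
Apply σ_{D ≠ 3}; surviving tuples: {(14, 22, 18, 23, y, 11, 37), (14, 22, 18, 23, y, 11, 7), (14, 22, 18, 23, y, 12, 37), (14, 22, 18, 23, y, 12, 7), (14, 22, 18, 23, y, 7, 37), (14, 22, 18, 23, y, 7, 7)}
Keep only column(s) G, E, A: {(37, 11, 23), (37, 12, 23), (37, 7, 23), (7, 11, 23), (7, 12, 23), (7, 7, 23)}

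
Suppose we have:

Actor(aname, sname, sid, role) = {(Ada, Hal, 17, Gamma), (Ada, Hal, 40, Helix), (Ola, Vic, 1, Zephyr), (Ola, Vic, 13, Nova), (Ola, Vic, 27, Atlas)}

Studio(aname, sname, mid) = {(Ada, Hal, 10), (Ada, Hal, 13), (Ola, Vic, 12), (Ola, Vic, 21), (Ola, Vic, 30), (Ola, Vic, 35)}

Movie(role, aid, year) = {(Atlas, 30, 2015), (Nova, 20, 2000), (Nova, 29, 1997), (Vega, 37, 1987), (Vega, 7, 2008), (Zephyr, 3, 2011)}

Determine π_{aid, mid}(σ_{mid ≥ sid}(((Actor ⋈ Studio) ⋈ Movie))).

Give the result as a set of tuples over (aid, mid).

{(20, 21), (20, 30), (20, 35), (29, 21), (29, 30), (29, 35), (3, 12), (3, 21), (3, 30), (3, 35), (30, 30), (30, 35)}

Natural join on aname, sname: {(Ada, Hal, 17, Gamma, 10), (Ada, Hal, 17, Gamma, 13), (Ada, Hal, 40, Helix, 10), (Ada, Hal, 40, Helix, 13), (Ola, Vic, 1, Zephyr, 12), (Ola, Vic, 1, Zephyr, 21), (Ola, Vic, 1, Zephyr, 30), (Ola, Vic, 1, Zephyr, 35), (Ola, Vic, 13, Nova, 12), (Ola, Vic, 13, Nova, 21), (Ola, Vic, 13, Nova, 30), (Ola, Vic, 13, Nova, 35), (Ola, Vic, 27, Atlas, 12), (Ola, Vic, 27, Atlas, 21), (Ola, Vic, 27, Atlas, 30), (Ola, Vic, 27, Atlas, 35)}
Natural join on role: {(Ola, Vic, 1, Zephyr, 12, 3, 2011), (Ola, Vic, 1, Zephyr, 21, 3, 2011), (Ola, Vic, 1, Zephyr, 30, 3, 2011), (Ola, Vic, 1, Zephyr, 35, 3, 2011), (Ola, Vic, 13, Nova, 12, 20, 2000), (Ola, Vic, 13, Nova, 12, 29, 1997), (Ola, Vic, 13, Nova, 21, 20, 2000), (Ola, Vic, 13, Nova, 21, 29, 1997), (Ola, Vic, 13, Nova, 30, 20, 2000), (Ola, Vic, 13, Nova, 30, 29, 1997), (Ola, Vic, 13, Nova, 35, 20, 2000), (Ola, Vic, 13, Nova, 35, 29, 1997), (Ola, Vic, 27, Atlas, 12, 30, 2015), (Ola, Vic, 27, Atlas, 21, 30, 2015), (Ola, Vic, 27, Atlas, 30, 30, 2015), (Ola, Vic, 27, Atlas, 35, 30, 2015)}
Selection mid ≥ sid: {(Ola, Vic, 1, Zephyr, 12, 3, 2011), (Ola, Vic, 1, Zephyr, 21, 3, 2011), (Ola, Vic, 1, Zephyr, 30, 3, 2011), (Ola, Vic, 1, Zephyr, 35, 3, 2011), (Ola, Vic, 13, Nova, 21, 20, 2000), (Ola, Vic, 13, Nova, 21, 29, 1997), (Ola, Vic, 13, Nova, 30, 20, 2000), (Ola, Vic, 13, Nova, 30, 29, 1997), (Ola, Vic, 13, Nova, 35, 20, 2000), (Ola, Vic, 13, Nova, 35, 29, 1997), (Ola, Vic, 27, Atlas, 30, 30, 2015), (Ola, Vic, 27, Atlas, 35, 30, 2015)}
Keep only column(s) aid, mid: {(20, 21), (20, 30), (20, 35), (29, 21), (29, 30), (29, 35), (3, 12), (3, 21), (3, 30), (3, 35), (30, 30), (30, 35)}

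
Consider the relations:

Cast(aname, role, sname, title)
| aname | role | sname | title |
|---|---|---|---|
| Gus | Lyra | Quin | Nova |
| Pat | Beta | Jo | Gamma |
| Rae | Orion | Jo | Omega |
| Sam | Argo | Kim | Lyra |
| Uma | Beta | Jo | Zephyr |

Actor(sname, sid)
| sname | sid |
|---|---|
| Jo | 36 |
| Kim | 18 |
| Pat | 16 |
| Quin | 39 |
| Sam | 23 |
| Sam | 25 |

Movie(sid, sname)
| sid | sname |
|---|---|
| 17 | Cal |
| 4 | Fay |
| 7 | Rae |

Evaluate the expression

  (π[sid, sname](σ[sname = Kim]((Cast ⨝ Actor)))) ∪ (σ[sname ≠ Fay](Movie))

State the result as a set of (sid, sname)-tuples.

{(17, Cal), (18, Kim), (7, Rae)}

Joining Cast and Actor on sname yields {(Gus, Lyra, Quin, Nova, 39), (Pat, Beta, Jo, Gamma, 36), (Rae, Orion, Jo, Omega, 36), (Sam, Argo, Kim, Lyra, 18), (Uma, Beta, Jo, Zephyr, 36)}.
Selection sname = Kim: {(Sam, Argo, Kim, Lyra, 18)}
Projecting to sid, sname: {(18, Kim)}
Selection sname ≠ Fay: {(17, Cal), (7, Rae)}
Taking the union: {(17, Cal), (18, Kim), (7, Rae)}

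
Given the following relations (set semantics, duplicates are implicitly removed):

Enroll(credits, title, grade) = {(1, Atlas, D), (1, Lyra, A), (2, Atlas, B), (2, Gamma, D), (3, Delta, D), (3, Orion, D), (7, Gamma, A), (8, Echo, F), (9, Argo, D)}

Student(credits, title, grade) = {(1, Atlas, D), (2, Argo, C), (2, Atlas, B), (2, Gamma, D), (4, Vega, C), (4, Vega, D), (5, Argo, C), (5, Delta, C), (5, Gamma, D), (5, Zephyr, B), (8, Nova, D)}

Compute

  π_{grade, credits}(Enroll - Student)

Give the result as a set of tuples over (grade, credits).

Taking the difference: {(1, Lyra, A), (3, Delta, D), (3, Orion, D), (7, Gamma, A), (8, Echo, F), (9, Argo, D)}
Keep only column(s) grade, credits (1 duplicate(s) eliminated): {(A, 1), (A, 7), (D, 3), (D, 9), (F, 8)}

{(A, 1), (A, 7), (D, 3), (D, 9), (F, 8)}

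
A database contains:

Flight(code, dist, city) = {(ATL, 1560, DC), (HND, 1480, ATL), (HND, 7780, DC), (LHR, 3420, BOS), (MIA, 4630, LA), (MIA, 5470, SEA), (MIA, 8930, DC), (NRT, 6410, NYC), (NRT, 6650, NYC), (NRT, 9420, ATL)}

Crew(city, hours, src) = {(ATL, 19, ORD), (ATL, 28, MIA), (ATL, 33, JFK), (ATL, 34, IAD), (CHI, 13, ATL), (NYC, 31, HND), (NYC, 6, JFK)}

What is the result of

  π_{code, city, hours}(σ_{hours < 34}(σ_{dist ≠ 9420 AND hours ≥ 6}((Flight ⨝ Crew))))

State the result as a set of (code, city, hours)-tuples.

Joining Flight and Crew on city yields {(HND, 1480, ATL, 19, ORD), (HND, 1480, ATL, 28, MIA), (HND, 1480, ATL, 33, JFK), (HND, 1480, ATL, 34, IAD), (NRT, 6410, NYC, 31, HND), (NRT, 6410, NYC, 6, JFK), (NRT, 6650, NYC, 31, HND), (NRT, 6650, NYC, 6, JFK), (NRT, 9420, ATL, 19, ORD), (NRT, 9420, ATL, 28, MIA), (NRT, 9420, ATL, 33, JFK), (NRT, 9420, ATL, 34, IAD)}.
Apply σ_{dist ≠ 9420 AND hours ≥ 6}; surviving tuples: {(HND, 1480, ATL, 19, ORD), (HND, 1480, ATL, 28, MIA), (HND, 1480, ATL, 33, JFK), (HND, 1480, ATL, 34, IAD), (NRT, 6410, NYC, 31, HND), (NRT, 6410, NYC, 6, JFK), (NRT, 6650, NYC, 31, HND), (NRT, 6650, NYC, 6, JFK)}
Apply σ_{hours < 34}; surviving tuples: {(HND, 1480, ATL, 19, ORD), (HND, 1480, ATL, 28, MIA), (HND, 1480, ATL, 33, JFK), (NRT, 6410, NYC, 31, HND), (NRT, 6410, NYC, 6, JFK), (NRT, 6650, NYC, 31, HND), (NRT, 6650, NYC, 6, JFK)}
π[code, city, hours]: project onto (code, city, hours) (2 duplicate(s) eliminated) → {(HND, ATL, 19), (HND, ATL, 28), (HND, ATL, 33), (NRT, NYC, 31), (NRT, NYC, 6)}

{(HND, ATL, 19), (HND, ATL, 28), (HND, ATL, 33), (NRT, NYC, 31), (NRT, NYC, 6)}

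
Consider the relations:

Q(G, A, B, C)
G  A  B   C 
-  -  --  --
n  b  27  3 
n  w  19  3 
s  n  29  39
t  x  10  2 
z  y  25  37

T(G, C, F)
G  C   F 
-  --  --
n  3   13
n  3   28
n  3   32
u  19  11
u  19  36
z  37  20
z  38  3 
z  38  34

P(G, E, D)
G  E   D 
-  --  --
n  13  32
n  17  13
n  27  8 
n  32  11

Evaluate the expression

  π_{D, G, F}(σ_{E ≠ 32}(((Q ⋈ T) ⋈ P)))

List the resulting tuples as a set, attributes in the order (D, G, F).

{(13, n, 13), (13, n, 28), (13, n, 32), (32, n, 13), (32, n, 28), (32, n, 32), (8, n, 13), (8, n, 28), (8, n, 32)}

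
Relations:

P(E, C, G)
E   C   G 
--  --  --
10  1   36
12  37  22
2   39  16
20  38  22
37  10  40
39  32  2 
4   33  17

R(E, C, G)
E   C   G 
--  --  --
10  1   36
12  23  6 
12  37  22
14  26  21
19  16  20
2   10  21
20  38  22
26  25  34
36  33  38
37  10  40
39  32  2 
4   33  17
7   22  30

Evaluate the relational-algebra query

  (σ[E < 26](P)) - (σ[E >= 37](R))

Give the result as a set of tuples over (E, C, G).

{(10, 1, 36), (12, 37, 22), (2, 39, 16), (20, 38, 22), (4, 33, 17)}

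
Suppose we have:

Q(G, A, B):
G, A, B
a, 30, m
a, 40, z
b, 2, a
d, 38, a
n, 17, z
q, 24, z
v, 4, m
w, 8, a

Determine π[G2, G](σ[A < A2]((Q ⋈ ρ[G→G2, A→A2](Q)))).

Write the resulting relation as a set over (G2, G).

ρ[G→G2, A→A2]: schema becomes (G2, A2, B); tuples unchanged.
Joining Q and ρ[G→G2, A→A2](Q) on B yields {(a, 30, m, a, 30), (a, 30, m, v, 4), (a, 40, z, a, 40), (a, 40, z, n, 17), (a, 40, z, q, 24), (b, 2, a, b, 2), (b, 2, a, d, 38), (b, 2, a, w, 8), (d, 38, a, b, 2), (d, 38, a, d, 38), (d, 38, a, w, 8), (n, 17, z, a, 40), (n, 17, z, n, 17), (n, 17, z, q, 24), (q, 24, z, a, 40), (q, 24, z, n, 17), (q, 24, z, q, 24), (v, 4, m, a, 30), (v, 4, m, v, 4), (w, 8, a, b, 2), (w, 8, a, d, 38), (w, 8, a, w, 8)}.
Selection A < A2: {(b, 2, a, d, 38), (b, 2, a, w, 8), (n, 17, z, a, 40), (n, 17, z, q, 24), (q, 24, z, a, 40), (v, 4, m, a, 30), (w, 8, a, d, 38)}
π_{G2, G} gives {(a, n), (a, q), (a, v), (d, b), (d, w), (q, n), (w, b)}.

{(a, n), (a, q), (a, v), (d, b), (d, w), (q, n), (w, b)}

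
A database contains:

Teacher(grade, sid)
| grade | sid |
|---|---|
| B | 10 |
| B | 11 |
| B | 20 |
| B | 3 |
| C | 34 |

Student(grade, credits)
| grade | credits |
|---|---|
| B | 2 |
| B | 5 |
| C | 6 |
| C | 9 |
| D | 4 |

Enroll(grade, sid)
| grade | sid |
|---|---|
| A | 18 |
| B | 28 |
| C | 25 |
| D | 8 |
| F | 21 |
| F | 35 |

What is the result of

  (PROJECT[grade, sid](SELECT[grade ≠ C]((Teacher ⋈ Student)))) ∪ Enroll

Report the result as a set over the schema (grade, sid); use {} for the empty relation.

Teacher ⋈ Student (natural join on grade): {(B, 10, 2), (B, 10, 5), (B, 11, 2), (B, 11, 5), (B, 20, 2), (B, 20, 5), (B, 3, 2), (B, 3, 5), (C, 34, 6), (C, 34, 9)}
Selection grade ≠ C: {(B, 10, 2), (B, 10, 5), (B, 11, 2), (B, 11, 5), (B, 20, 2), (B, 20, 5), (B, 3, 2), (B, 3, 5)}
π[grade, sid]: project onto (grade, sid) (4 duplicate(s) eliminated) → {(B, 10), (B, 11), (B, 20), (B, 3)}
Union: {(B, 10), (B, 11), (B, 20), (B, 3)} with {(A, 18), (B, 28), (C, 25), (D, 8), (F, 21), (F, 35)} → {(A, 18), (B, 10), (B, 11), (B, 20), (B, 28), (B, 3), (C, 25), (D, 8), (F, 21), (F, 35)}

{(A, 18), (B, 10), (B, 11), (B, 20), (B, 28), (B, 3), (C, 25), (D, 8), (F, 21), (F, 35)}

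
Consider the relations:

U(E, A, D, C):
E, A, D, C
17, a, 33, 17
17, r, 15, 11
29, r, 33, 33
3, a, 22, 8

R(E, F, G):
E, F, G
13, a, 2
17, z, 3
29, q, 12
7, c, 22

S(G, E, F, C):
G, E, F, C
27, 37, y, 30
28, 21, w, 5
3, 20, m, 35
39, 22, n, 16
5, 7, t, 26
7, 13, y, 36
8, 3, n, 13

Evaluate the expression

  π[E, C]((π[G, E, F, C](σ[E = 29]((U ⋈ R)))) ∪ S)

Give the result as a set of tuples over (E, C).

{(13, 36), (20, 35), (21, 5), (22, 16), (29, 33), (3, 13), (37, 30), (7, 26)}

U ⋈ R (natural join on E): {(17, a, 33, 17, z, 3), (17, r, 15, 11, z, 3), (29, r, 33, 33, q, 12)}
Apply σ_{E = 29}; surviving tuples: {(29, r, 33, 33, q, 12)}
π_{G, E, F, C} gives {(12, 29, q, 33)}.
Union: {(12, 29, q, 33)} with {(27, 37, y, 30), (28, 21, w, 5), (3, 20, m, 35), (39, 22, n, 16), (5, 7, t, 26), (7, 13, y, 36), (8, 3, n, 13)} → {(12, 29, q, 33), (27, 37, y, 30), (28, 21, w, 5), (3, 20, m, 35), (39, 22, n, 16), (5, 7, t, 26), (7, 13, y, 36), (8, 3, n, 13)}
π_{E, C} gives {(13, 36), (20, 35), (21, 5), (22, 16), (29, 33), (3, 13), (37, 30), (7, 26)}.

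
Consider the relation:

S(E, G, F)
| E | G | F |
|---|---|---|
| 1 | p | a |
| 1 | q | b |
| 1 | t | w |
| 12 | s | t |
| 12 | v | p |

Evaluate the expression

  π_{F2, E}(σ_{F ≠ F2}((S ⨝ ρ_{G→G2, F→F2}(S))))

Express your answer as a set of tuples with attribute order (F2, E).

{(a, 1), (b, 1), (p, 12), (t, 12), (w, 1)}

ρ[G→G2, F→F2]: schema becomes (E, G2, F2); tuples unchanged.
Joining S and ρ_{G→G2, F→F2}(S) on E yields {(1, p, a, p, a), (1, p, a, q, b), (1, p, a, t, w), (1, q, b, p, a), (1, q, b, q, b), (1, q, b, t, w), (1, t, w, p, a), (1, t, w, q, b), (1, t, w, t, w), (12, s, t, s, t), (12, s, t, v, p), (12, v, p, s, t), (12, v, p, v, p)}.
Filtering on F ≠ F2 leaves {(1, p, a, q, b), (1, p, a, t, w), (1, q, b, p, a), (1, q, b, t, w), (1, t, w, p, a), (1, t, w, q, b), (12, s, t, v, p), (12, v, p, s, t)}.
π_{F2, E} gives {(a, 1), (b, 1), (p, 12), (t, 12), (w, 1)} (3 duplicate(s) eliminated).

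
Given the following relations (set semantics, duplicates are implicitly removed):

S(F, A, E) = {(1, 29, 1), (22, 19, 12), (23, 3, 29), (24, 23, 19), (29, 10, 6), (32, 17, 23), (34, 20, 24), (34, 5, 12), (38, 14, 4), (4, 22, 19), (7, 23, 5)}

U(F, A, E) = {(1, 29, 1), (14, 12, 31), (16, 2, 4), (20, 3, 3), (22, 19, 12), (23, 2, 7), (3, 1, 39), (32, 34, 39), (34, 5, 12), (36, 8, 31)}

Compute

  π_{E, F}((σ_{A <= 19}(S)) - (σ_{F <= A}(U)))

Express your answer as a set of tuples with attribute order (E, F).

Selection A <= 19: {(22, 19, 12), (23, 3, 29), (29, 10, 6), (32, 17, 23), (34, 5, 12), (38, 14, 4)}
Selection F <= A: {(1, 29, 1), (32, 34, 39)}
Difference: {(22, 19, 12), (23, 3, 29), (29, 10, 6), (32, 17, 23), (34, 5, 12), (38, 14, 4)} with {(1, 29, 1), (32, 34, 39)} → {(22, 19, 12), (23, 3, 29), (29, 10, 6), (32, 17, 23), (34, 5, 12), (38, 14, 4)}
π_{E, F} gives {(12, 22), (12, 34), (23, 32), (29, 23), (4, 38), (6, 29)}.

{(12, 22), (12, 34), (23, 32), (29, 23), (4, 38), (6, 29)}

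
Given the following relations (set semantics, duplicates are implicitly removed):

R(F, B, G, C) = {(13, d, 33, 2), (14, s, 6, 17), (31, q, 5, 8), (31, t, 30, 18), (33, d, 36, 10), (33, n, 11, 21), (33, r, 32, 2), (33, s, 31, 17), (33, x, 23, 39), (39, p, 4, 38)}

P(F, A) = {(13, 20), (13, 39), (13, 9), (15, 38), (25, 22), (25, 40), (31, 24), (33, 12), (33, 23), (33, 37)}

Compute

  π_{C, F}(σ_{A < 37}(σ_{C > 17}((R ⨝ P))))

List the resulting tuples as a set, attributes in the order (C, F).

Joining R and P on F yields {(13, d, 33, 2, 20), (13, d, 33, 2, 39), (13, d, 33, 2, 9), (31, q, 5, 8, 24), (31, t, 30, 18, 24), (33, d, 36, 10, 12), (33, d, 36, 10, 23), (33, d, 36, 10, 37), (33, n, 11, 21, 12), (33, n, 11, 21, 23), (33, n, 11, 21, 37), (33, r, 32, 2, 12), (33, r, 32, 2, 23), (33, r, 32, 2, 37), (33, s, 31, 17, 12), (33, s, 31, 17, 23), (33, s, 31, 17, 37), (33, x, 23, 39, 12), (33, x, 23, 39, 23), (33, x, 23, 39, 37)}.
Selection C > 17: {(31, t, 30, 18, 24), (33, n, 11, 21, 12), (33, n, 11, 21, 23), (33, n, 11, 21, 37), (33, x, 23, 39, 12), (33, x, 23, 39, 23), (33, x, 23, 39, 37)}
Selection A < 37: {(31, t, 30, 18, 24), (33, n, 11, 21, 12), (33, n, 11, 21, 23), (33, x, 23, 39, 12), (33, x, 23, 39, 23)}
Keep only column(s) C, F (2 duplicate(s) eliminated): {(18, 31), (21, 33), (39, 33)}

{(18, 31), (21, 33), (39, 33)}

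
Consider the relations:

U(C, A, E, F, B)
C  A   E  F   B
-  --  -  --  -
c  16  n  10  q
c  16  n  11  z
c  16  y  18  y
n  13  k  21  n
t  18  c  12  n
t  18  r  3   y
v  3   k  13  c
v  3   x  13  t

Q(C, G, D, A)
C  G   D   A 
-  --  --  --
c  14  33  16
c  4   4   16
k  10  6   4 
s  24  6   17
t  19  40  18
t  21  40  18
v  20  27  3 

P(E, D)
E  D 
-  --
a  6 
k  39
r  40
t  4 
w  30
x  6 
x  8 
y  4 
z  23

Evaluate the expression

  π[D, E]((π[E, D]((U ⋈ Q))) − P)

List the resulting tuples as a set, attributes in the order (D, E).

{(27, k), (27, x), (33, n), (33, y), (4, n), (40, c)}

Natural join on C, A: {(c, 16, n, 10, q, 14, 33), (c, 16, n, 10, q, 4, 4), (c, 16, n, 11, z, 14, 33), (c, 16, n, 11, z, 4, 4), (c, 16, y, 18, y, 14, 33), (c, 16, y, 18, y, 4, 4), (t, 18, c, 12, n, 19, 40), (t, 18, c, 12, n, 21, 40), (t, 18, r, 3, y, 19, 40), (t, 18, r, 3, y, 21, 40), (v, 3, k, 13, c, 20, 27), (v, 3, x, 13, t, 20, 27)}
π[E, D]: project onto (E, D) (4 duplicate(s) eliminated) → {(c, 40), (k, 27), (n, 33), (n, 4), (r, 40), (x, 27), (y, 33), (y, 4)}
Taking the difference: {(c, 40), (k, 27), (n, 33), (n, 4), (x, 27), (y, 33)}
π[D, E]: project onto (D, E) → {(27, k), (27, x), (33, n), (33, y), (4, n), (40, c)}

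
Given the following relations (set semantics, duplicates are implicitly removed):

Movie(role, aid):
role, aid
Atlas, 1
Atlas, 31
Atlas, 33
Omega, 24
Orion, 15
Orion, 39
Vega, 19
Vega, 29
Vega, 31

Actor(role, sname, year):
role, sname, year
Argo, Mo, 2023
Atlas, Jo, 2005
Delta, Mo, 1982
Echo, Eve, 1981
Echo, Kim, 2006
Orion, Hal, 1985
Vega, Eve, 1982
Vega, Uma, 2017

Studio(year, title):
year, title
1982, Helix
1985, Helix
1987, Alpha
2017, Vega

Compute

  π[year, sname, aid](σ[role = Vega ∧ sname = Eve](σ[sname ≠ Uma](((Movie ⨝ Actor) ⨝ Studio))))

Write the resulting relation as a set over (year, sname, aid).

Joining Movie and Actor on role yields {(Atlas, 1, Jo, 2005), (Atlas, 31, Jo, 2005), (Atlas, 33, Jo, 2005), (Orion, 15, Hal, 1985), (Orion, 39, Hal, 1985), (Vega, 19, Eve, 1982), (Vega, 19, Uma, 2017), (Vega, 29, Eve, 1982), (Vega, 29, Uma, 2017), (Vega, 31, Eve, 1982), (Vega, 31, Uma, 2017)}.
Joining (Movie ⨝ Actor) and Studio on year yields {(Orion, 15, Hal, 1985, Helix), (Orion, 39, Hal, 1985, Helix), (Vega, 19, Eve, 1982, Helix), (Vega, 19, Uma, 2017, Vega), (Vega, 29, Eve, 1982, Helix), (Vega, 29, Uma, 2017, Vega), (Vega, 31, Eve, 1982, Helix), (Vega, 31, Uma, 2017, Vega)}.
Apply σ_{sname ≠ Uma}; surviving tuples: {(Orion, 15, Hal, 1985, Helix), (Orion, 39, Hal, 1985, Helix), (Vega, 19, Eve, 1982, Helix), (Vega, 29, Eve, 1982, Helix), (Vega, 31, Eve, 1982, Helix)}
Apply σ_{role = Vega ∧ sname = Eve}; surviving tuples: {(Vega, 19, Eve, 1982, Helix), (Vega, 29, Eve, 1982, Helix), (Vega, 31, Eve, 1982, Helix)}
π[year, sname, aid]: project onto (year, sname, aid) → {(1982, Eve, 19), (1982, Eve, 29), (1982, Eve, 31)}

{(1982, Eve, 19), (1982, Eve, 29), (1982, Eve, 31)}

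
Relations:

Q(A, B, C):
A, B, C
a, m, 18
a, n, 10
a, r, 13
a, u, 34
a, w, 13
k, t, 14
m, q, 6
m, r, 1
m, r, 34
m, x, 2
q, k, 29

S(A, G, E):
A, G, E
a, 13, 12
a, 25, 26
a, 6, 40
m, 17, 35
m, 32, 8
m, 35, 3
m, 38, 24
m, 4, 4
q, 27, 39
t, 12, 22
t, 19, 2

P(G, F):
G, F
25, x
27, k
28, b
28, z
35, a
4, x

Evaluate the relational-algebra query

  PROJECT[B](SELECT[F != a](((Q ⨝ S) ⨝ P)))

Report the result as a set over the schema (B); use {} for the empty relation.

Joining Q and S on A yields {(a, m, 18, 13, 12), (a, m, 18, 25, 26), (a, m, 18, 6, 40), (a, n, 10, 13, 12), (a, n, 10, 25, 26), (a, n, 10, 6, 40), (a, r, 13, 13, 12), (a, r, 13, 25, 26), (a, r, 13, 6, 40), (a, u, 34, 13, 12), (a, u, 34, 25, 26), (a, u, 34, 6, 40), (a, w, 13, 13, 12), (a, w, 13, 25, 26), (a, w, 13, 6, 40), (m, q, 6, 17, 35), (m, q, 6, 32, 8), (m, q, 6, 35, 3), (m, q, 6, 38, 24), (m, q, 6, 4, 4), (m, r, 1, 17, 35), (m, r, 1, 32, 8), (m, r, 1, 35, 3), (m, r, 1, 38, 24), (m, r, 1, 4, 4), (m, r, 34, 17, 35), (m, r, 34, 32, 8), (m, r, 34, 35, 3), (m, r, 34, 38, 24), (m, r, 34, 4, 4), (m, x, 2, 17, 35), (m, x, 2, 32, 8), (m, x, 2, 35, 3), (m, x, 2, 38, 24), (m, x, 2, 4, 4), (q, k, 29, 27, 39)}.
Joining (Q ⨝ S) and P on G yields {(a, m, 18, 25, 26, x), (a, n, 10, 25, 26, x), (a, r, 13, 25, 26, x), (a, u, 34, 25, 26, x), (a, w, 13, 25, 26, x), (m, q, 6, 35, 3, a), (m, q, 6, 4, 4, x), (m, r, 1, 35, 3, a), (m, r, 1, 4, 4, x), (m, r, 34, 35, 3, a), (m, r, 34, 4, 4, x), (m, x, 2, 35, 3, a), (m, x, 2, 4, 4, x), (q, k, 29, 27, 39, k)}.
Selection F != a: {(a, m, 18, 25, 26, x), (a, n, 10, 25, 26, x), (a, r, 13, 25, 26, x), (a, u, 34, 25, 26, x), (a, w, 13, 25, 26, x), (m, q, 6, 4, 4, x), (m, r, 1, 4, 4, x), (m, r, 34, 4, 4, x), (m, x, 2, 4, 4, x), (q, k, 29, 27, 39, k)}
π_{B} gives {k, m, n, q, r, u, w, x} (2 duplicate(s) eliminated).

{k, m, n, q, r, u, w, x}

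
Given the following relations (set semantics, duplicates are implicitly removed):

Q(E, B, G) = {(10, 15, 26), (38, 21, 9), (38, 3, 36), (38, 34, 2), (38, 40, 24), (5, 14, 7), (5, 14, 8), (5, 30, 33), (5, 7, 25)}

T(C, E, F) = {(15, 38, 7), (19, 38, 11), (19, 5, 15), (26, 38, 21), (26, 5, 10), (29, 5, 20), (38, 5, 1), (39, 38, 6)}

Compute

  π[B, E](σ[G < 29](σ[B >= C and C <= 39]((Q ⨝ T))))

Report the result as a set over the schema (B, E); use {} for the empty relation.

Q ⋈ T (natural join on E): {(38, 21, 9, 15, 7), (38, 21, 9, 19, 11), (38, 21, 9, 26, 21), (38, 21, 9, 39, 6), (38, 3, 36, 15, 7), (38, 3, 36, 19, 11), (38, 3, 36, 26, 21), (38, 3, 36, 39, 6), (38, 34, 2, 15, 7), (38, 34, 2, 19, 11), (38, 34, 2, 26, 21), (38, 34, 2, 39, 6), (38, 40, 24, 15, 7), (38, 40, 24, 19, 11), (38, 40, 24, 26, 21), (38, 40, 24, 39, 6), (5, 14, 7, 19, 15), (5, 14, 7, 26, 10), (5, 14, 7, 29, 20), (5, 14, 7, 38, 1), (5, 14, 8, 19, 15), (5, 14, 8, 26, 10), (5, 14, 8, 29, 20), (5, 14, 8, 38, 1), (5, 30, 33, 19, 15), (5, 30, 33, 26, 10), (5, 30, 33, 29, 20), (5, 30, 33, 38, 1), (5, 7, 25, 19, 15), (5, 7, 25, 26, 10), (5, 7, 25, 29, 20), (5, 7, 25, 38, 1)}
Apply σ_{B >= C and C <= 39}; surviving tuples: {(38, 21, 9, 15, 7), (38, 21, 9, 19, 11), (38, 34, 2, 15, 7), (38, 34, 2, 19, 11), (38, 34, 2, 26, 21), (38, 40, 24, 15, 7), (38, 40, 24, 19, 11), (38, 40, 24, 26, 21), (38, 40, 24, 39, 6), (5, 30, 33, 19, 15), (5, 30, 33, 26, 10), (5, 30, 33, 29, 20)}
Apply σ_{G < 29}; surviving tuples: {(38, 21, 9, 15, 7), (38, 21, 9, 19, 11), (38, 34, 2, 15, 7), (38, 34, 2, 19, 11), (38, 34, 2, 26, 21), (38, 40, 24, 15, 7), (38, 40, 24, 19, 11), (38, 40, 24, 26, 21), (38, 40, 24, 39, 6)}
Keep only column(s) B, E (6 duplicate(s) eliminated): {(21, 38), (34, 38), (40, 38)}

{(21, 38), (34, 38), (40, 38)}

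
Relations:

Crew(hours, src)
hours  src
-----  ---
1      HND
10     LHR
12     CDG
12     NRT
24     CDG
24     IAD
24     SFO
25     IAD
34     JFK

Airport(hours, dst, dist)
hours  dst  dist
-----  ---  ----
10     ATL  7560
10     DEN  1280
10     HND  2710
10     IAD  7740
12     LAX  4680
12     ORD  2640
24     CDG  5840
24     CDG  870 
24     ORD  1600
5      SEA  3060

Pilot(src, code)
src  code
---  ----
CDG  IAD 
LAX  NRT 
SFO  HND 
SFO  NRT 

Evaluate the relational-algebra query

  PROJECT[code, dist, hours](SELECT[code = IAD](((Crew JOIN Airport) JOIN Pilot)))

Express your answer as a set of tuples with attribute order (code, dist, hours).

{(IAD, 1600, 24), (IAD, 2640, 12), (IAD, 4680, 12), (IAD, 5840, 24), (IAD, 870, 24)}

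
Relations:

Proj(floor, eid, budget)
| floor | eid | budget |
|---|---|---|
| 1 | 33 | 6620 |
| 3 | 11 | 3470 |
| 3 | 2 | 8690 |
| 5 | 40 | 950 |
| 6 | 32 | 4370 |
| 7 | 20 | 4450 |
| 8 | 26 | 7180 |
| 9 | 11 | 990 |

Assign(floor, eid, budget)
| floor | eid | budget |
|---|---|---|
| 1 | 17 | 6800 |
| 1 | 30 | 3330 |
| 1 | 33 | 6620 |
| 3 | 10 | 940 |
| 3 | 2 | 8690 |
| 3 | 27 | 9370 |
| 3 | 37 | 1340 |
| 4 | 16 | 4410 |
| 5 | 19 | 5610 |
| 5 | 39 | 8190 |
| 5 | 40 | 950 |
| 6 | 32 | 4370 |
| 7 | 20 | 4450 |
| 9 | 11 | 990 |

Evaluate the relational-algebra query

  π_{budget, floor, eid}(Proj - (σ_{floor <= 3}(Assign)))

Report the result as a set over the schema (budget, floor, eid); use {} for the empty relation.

{(3470, 3, 11), (4370, 6, 32), (4450, 7, 20), (7180, 8, 26), (950, 5, 40), (990, 9, 11)}

Filtering on floor <= 3 leaves {(1, 17, 6800), (1, 30, 3330), (1, 33, 6620), (3, 10, 940), (3, 2, 8690), (3, 27, 9370), (3, 37, 1340)}.
Difference: {(1, 33, 6620), (3, 11, 3470), (3, 2, 8690), (5, 40, 950), (6, 32, 4370), (7, 20, 4450), (8, 26, 7180), (9, 11, 990)} with {(1, 17, 6800), (1, 30, 3330), (1, 33, 6620), (3, 10, 940), (3, 2, 8690), (3, 27, 9370), (3, 37, 1340)} → {(3, 11, 3470), (5, 40, 950), (6, 32, 4370), (7, 20, 4450), (8, 26, 7180), (9, 11, 990)}
Projecting to budget, floor, eid: {(3470, 3, 11), (4370, 6, 32), (4450, 7, 20), (7180, 8, 26), (950, 5, 40), (990, 9, 11)}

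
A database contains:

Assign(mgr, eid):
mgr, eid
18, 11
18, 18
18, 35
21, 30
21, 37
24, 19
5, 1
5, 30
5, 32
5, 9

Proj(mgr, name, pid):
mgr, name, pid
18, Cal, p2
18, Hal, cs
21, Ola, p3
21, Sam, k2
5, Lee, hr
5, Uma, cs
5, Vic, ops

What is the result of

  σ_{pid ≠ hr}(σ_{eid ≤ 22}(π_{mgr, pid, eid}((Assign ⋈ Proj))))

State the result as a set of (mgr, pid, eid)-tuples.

{(18, cs, 11), (18, cs, 18), (18, p2, 11), (18, p2, 18), (5, cs, 1), (5, cs, 9), (5, ops, 1), (5, ops, 9)}

Assign ⋈ Proj (natural join on mgr): {(18, 11, Cal, p2), (18, 11, Hal, cs), (18, 18, Cal, p2), (18, 18, Hal, cs), (18, 35, Cal, p2), (18, 35, Hal, cs), (21, 30, Ola, p3), (21, 30, Sam, k2), (21, 37, Ola, p3), (21, 37, Sam, k2), (5, 1, Lee, hr), (5, 1, Uma, cs), (5, 1, Vic, ops), (5, 30, Lee, hr), (5, 30, Uma, cs), (5, 30, Vic, ops), (5, 32, Lee, hr), (5, 32, Uma, cs), (5, 32, Vic, ops), (5, 9, Lee, hr), (5, 9, Uma, cs), (5, 9, Vic, ops)}
Keep only column(s) mgr, pid, eid: {(18, cs, 11), (18, cs, 18), (18, cs, 35), (18, p2, 11), (18, p2, 18), (18, p2, 35), (21, k2, 30), (21, k2, 37), (21, p3, 30), (21, p3, 37), (5, cs, 1), (5, cs, 30), (5, cs, 32), (5, cs, 9), (5, hr, 1), (5, hr, 30), (5, hr, 32), (5, hr, 9), (5, ops, 1), (5, ops, 30), (5, ops, 32), (5, ops, 9)}
Selection eid ≤ 22: {(18, cs, 11), (18, cs, 18), (18, p2, 11), (18, p2, 18), (5, cs, 1), (5, cs, 9), (5, hr, 1), (5, hr, 9), (5, ops, 1), (5, ops, 9)}
Selection pid ≠ hr: {(18, cs, 11), (18, cs, 18), (18, p2, 11), (18, p2, 18), (5, cs, 1), (5, cs, 9), (5, ops, 1), (5, ops, 9)}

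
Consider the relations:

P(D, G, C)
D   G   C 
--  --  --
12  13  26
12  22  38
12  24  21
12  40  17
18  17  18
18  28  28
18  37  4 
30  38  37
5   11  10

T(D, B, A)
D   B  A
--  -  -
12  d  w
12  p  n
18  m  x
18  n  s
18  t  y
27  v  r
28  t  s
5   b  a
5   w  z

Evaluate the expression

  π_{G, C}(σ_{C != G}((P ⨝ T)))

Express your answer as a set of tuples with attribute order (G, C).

{(11, 10), (13, 26), (17, 18), (22, 38), (24, 21), (37, 4), (40, 17)}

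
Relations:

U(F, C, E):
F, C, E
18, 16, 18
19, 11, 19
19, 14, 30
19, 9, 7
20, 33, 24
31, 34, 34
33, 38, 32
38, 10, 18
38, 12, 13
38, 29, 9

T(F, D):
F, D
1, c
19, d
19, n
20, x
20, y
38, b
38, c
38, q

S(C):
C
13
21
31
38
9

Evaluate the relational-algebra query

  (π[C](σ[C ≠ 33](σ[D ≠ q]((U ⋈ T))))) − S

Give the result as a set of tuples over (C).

Natural join on F: {(19, 11, 19, d), (19, 11, 19, n), (19, 14, 30, d), (19, 14, 30, n), (19, 9, 7, d), (19, 9, 7, n), (20, 33, 24, x), (20, 33, 24, y), (38, 10, 18, b), (38, 10, 18, c), (38, 10, 18, q), (38, 12, 13, b), (38, 12, 13, c), (38, 12, 13, q), (38, 29, 9, b), (38, 29, 9, c), (38, 29, 9, q)}
σ[D ≠ q]: keep tuples satisfying D ≠ q → {(19, 11, 19, d), (19, 11, 19, n), (19, 14, 30, d), (19, 14, 30, n), (19, 9, 7, d), (19, 9, 7, n), (20, 33, 24, x), (20, 33, 24, y), (38, 10, 18, b), (38, 10, 18, c), (38, 12, 13, b), (38, 12, 13, c), (38, 29, 9, b), (38, 29, 9, c)}
σ[C ≠ 33]: keep tuples satisfying C ≠ 33 → {(19, 11, 19, d), (19, 11, 19, n), (19, 14, 30, d), (19, 14, 30, n), (19, 9, 7, d), (19, 9, 7, n), (38, 10, 18, b), (38, 10, 18, c), (38, 12, 13, b), (38, 12, 13, c), (38, 29, 9, b), (38, 29, 9, c)}
π[C]: project onto (C) (6 duplicate(s) eliminated) → {10, 11, 12, 14, 29, 9}
Taking the difference: {10, 11, 12, 14, 29}

{10, 11, 12, 14, 29}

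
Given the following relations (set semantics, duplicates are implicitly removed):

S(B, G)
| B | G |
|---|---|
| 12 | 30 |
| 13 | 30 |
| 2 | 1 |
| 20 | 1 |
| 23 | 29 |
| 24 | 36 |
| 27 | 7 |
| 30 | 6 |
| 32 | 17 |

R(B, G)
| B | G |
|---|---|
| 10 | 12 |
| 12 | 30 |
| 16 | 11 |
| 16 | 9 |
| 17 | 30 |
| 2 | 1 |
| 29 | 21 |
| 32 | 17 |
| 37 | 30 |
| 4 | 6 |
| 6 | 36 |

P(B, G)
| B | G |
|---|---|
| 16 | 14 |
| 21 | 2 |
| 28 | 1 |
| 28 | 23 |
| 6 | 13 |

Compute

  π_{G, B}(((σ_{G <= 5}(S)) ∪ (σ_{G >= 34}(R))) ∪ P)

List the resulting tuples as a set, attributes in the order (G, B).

{(1, 2), (1, 20), (1, 28), (13, 6), (14, 16), (2, 21), (23, 28), (36, 6)}

σ[G <= 5]: keep tuples satisfying G <= 5 → {(2, 1), (20, 1)}
σ[G >= 34]: keep tuples satisfying G >= 34 → {(6, 36)}
Union: {(2, 1), (20, 1)} with {(6, 36)} → {(2, 1), (20, 1), (6, 36)}
Union: {(2, 1), (20, 1), (6, 36)} with {(16, 14), (21, 2), (28, 1), (28, 23), (6, 13)} → {(16, 14), (2, 1), (20, 1), (21, 2), (28, 1), (28, 23), (6, 13), (6, 36)}
Keep only column(s) G, B: {(1, 2), (1, 20), (1, 28), (13, 6), (14, 16), (2, 21), (23, 28), (36, 6)}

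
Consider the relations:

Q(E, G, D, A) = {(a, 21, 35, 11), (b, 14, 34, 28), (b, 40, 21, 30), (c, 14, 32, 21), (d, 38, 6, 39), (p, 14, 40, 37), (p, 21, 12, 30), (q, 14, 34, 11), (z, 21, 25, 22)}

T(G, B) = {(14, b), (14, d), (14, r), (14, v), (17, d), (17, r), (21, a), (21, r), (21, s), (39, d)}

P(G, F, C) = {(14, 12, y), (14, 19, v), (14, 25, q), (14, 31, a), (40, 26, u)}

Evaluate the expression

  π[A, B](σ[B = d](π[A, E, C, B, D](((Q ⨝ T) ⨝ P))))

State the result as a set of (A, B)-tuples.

Natural join on G: {(a, 21, 35, 11, a), (a, 21, 35, 11, r), (a, 21, 35, 11, s), (b, 14, 34, 28, b), (b, 14, 34, 28, d), (b, 14, 34, 28, r), (b, 14, 34, 28, v), (c, 14, 32, 21, b), (c, 14, 32, 21, d), (c, 14, 32, 21, r), (c, 14, 32, 21, v), (p, 14, 40, 37, b), (p, 14, 40, 37, d), (p, 14, 40, 37, r), (p, 14, 40, 37, v), (p, 21, 12, 30, a), (p, 21, 12, 30, r), (p, 21, 12, 30, s), (q, 14, 34, 11, b), (q, 14, 34, 11, d), (q, 14, 34, 11, r), (q, 14, 34, 11, v), (z, 21, 25, 22, a), (z, 21, 25, 22, r), (z, 21, 25, 22, s)}
Natural join on G: {(b, 14, 34, 28, b, 12, y), (b, 14, 34, 28, b, 19, v), (b, 14, 34, 28, b, 25, q), (b, 14, 34, 28, b, 31, a), (b, 14, 34, 28, d, 12, y), (b, 14, 34, 28, d, 19, v), (b, 14, 34, 28, d, 25, q), (b, 14, 34, 28, d, 31, a), (b, 14, 34, 28, r, 12, y), (b, 14, 34, 28, r, 19, v), (b, 14, 34, 28, r, 25, q), (b, 14, 34, 28, r, 31, a), (b, 14, 34, 28, v, 12, y), (b, 14, 34, 28, v, 19, v), (b, 14, 34, 28, v, 25, q), (b, 14, 34, 28, v, 31, a), (c, 14, 32, 21, b, 12, y), (c, 14, 32, 21, b, 19, v), (c, 14, 32, 21, b, 25, q), (c, 14, 32, 21, b, 31, a), (c, 14, 32, 21, d, 12, y), (c, 14, 32, 21, d, 19, v), (c, 14, 32, 21, d, 25, q), (c, 14, 32, 21, d, 31, a), (c, 14, 32, 21, r, 12, y), (c, 14, 32, 21, r, 19, v), (c, 14, 32, 21, r, 25, q), (c, 14, 32, 21, r, 31, a), (c, 14, 32, 21, v, 12, y), (c, 14, 32, 21, v, 19, v), (c, 14, 32, 21, v, 25, q), (c, 14, 32, 21, v, 31, a), (p, 14, 40, 37, b, 12, y), (p, 14, 40, 37, b, 19, v), (p, 14, 40, 37, b, 25, q), (p, 14, 40, 37, b, 31, a), (p, 14, 40, 37, d, 12, y), (p, 14, 40, 37, d, 19, v), (p, 14, 40, 37, d, 25, q), (p, 14, 40, 37, d, 31, a), (p, 14, 40, 37, r, 12, y), (p, 14, 40, 37, r, 19, v), (p, 14, 40, 37, r, 25, q), (p, 14, 40, 37, r, 31, a), (p, 14, 40, 37, v, 12, y), (p, 14, 40, 37, v, 19, v), (p, 14, 40, 37, v, 25, q), (p, 14, 40, 37, v, 31, a), (q, 14, 34, 11, b, 12, y), (q, 14, 34, 11, b, 19, v), (q, 14, 34, 11, b, 25, q), (q, 14, 34, 11, b, 31, a), (q, 14, 34, 11, d, 12, y), (q, 14, 34, 11, d, 19, v), (q, 14, 34, 11, d, 25, q), (q, 14, 34, 11, d, 31, a), (q, 14, 34, 11, r, 12, y), (q, 14, 34, 11, r, 19, v), (q, 14, 34, 11, r, 25, q), (q, 14, 34, 11, r, 31, a), (q, 14, 34, 11, v, 12, y), (q, 14, 34, 11, v, 19, v), (q, 14, 34, 11, v, 25, q), (q, 14, 34, 11, v, 31, a)}
Keep only column(s) A, E, C, B, D: {(11, q, a, b, 34), (11, q, a, d, 34), (11, q, a, r, 34), (11, q, a, v, 34), (11, q, q, b, 34), (11, q, q, d, 34), (11, q, q, r, 34), (11, q, q, v, 34), (11, q, v, b, 34), (11, q, v, d, 34), (11, q, v, r, 34), (11, q, v, v, 34), (11, q, y, b, 34), (11, q, y, d, 34), (11, q, y, r, 34), (11, q, y, v, 34), (21, c, a, b, 32), (21, c, a, d, 32), (21, c, a, r, 32), (21, c, a, v, 32), (21, c, q, b, 32), (21, c, q, d, 32), (21, c, q, r, 32), (21, c, q, v, 32), (21, c, v, b, 32), (21, c, v, d, 32), (21, c, v, r, 32), (21, c, v, v, 32), (21, c, y, b, 32), (21, c, y, d, 32), (21, c, y, r, 32), (21, c, y, v, 32), (28, b, a, b, 34), (28, b, a, d, 34), (28, b, a, r, 34), (28, b, a, v, 34), (28, b, q, b, 34), (28, b, q, d, 34), (28, b, q, r, 34), (28, b, q, v, 34), (28, b, v, b, 34), (28, b, v, d, 34), (28, b, v, r, 34), (28, b, v, v, 34), (28, b, y, b, 34), (28, b, y, d, 34), (28, b, y, r, 34), (28, b, y, v, 34), (37, p, a, b, 40), (37, p, a, d, 40), (37, p, a, r, 40), (37, p, a, v, 40), (37, p, q, b, 40), (37, p, q, d, 40), (37, p, q, r, 40), (37, p, q, v, 40), (37, p, v, b, 40), (37, p, v, d, 40), (37, p, v, r, 40), (37, p, v, v, 40), (37, p, y, b, 40), (37, p, y, d, 40), (37, p, y, r, 40), (37, p, y, v, 40)}
Filtering on B = d leaves {(11, q, a, d, 34), (11, q, q, d, 34), (11, q, v, d, 34), (11, q, y, d, 34), (21, c, a, d, 32), (21, c, q, d, 32), (21, c, v, d, 32), (21, c, y, d, 32), (28, b, a, d, 34), (28, b, q, d, 34), (28, b, v, d, 34), (28, b, y, d, 34), (37, p, a, d, 40), (37, p, q, d, 40), (37, p, v, d, 40), (37, p, y, d, 40)}.
Keep only column(s) A, B (12 duplicate(s) eliminated): {(11, d), (21, d), (28, d), (37, d)}

{(11, d), (21, d), (28, d), (37, d)}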